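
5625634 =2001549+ 3624085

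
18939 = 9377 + 9562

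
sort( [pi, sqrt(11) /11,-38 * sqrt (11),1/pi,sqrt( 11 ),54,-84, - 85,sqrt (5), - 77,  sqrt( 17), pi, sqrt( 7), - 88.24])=[-38*sqrt(11) , - 88.24,- 85,- 84, - 77,sqrt( 11 ) /11,1/pi,sqrt( 5 ),  sqrt( 7),pi, pi,sqrt (11),sqrt( 17),54 ] 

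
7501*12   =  90012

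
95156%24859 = 20579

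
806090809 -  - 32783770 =838874579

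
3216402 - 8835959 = -5619557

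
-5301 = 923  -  6224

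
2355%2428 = 2355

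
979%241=15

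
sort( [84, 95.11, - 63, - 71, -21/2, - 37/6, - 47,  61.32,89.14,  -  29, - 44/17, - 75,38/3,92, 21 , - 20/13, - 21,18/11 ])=[  -  75, - 71, - 63, - 47, - 29, - 21, - 21/2, - 37/6, - 44/17, -20/13,18/11,  38/3, 21,61.32,84, 89.14, 92,95.11 ] 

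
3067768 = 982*3124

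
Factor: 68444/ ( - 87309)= - 2^2*3^( - 2)*71^1*89^( - 1 )*109^ ( - 1) * 241^1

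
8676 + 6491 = 15167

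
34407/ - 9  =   - 3823/1 = - 3823.00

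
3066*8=24528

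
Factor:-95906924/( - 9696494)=2^1*17^( - 1)*285191^(-1)*23976731^1=47953462/4848247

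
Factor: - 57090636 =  - 2^2*3^3*139^1*3803^1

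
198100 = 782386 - 584286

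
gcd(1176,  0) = 1176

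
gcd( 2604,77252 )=868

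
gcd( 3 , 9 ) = 3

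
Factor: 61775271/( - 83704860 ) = - 2287973/3100180 =-2^( - 2)*5^ (-1 )*155009^ ( - 1)*2287973^1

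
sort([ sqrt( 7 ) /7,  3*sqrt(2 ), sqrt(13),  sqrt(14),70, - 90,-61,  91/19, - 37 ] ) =[ - 90  , - 61, - 37,sqrt(7) /7, sqrt(13), sqrt(14) , 3*sqrt( 2), 91/19, 70 ] 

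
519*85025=44127975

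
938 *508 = 476504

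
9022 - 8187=835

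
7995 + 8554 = 16549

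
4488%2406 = 2082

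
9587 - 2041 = 7546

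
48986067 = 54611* 897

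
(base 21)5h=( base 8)172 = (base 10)122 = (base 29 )46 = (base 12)a2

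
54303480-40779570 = 13523910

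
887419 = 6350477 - 5463058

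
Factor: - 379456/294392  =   - 968/751 = - 2^3 * 11^2*751^(-1)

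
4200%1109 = 873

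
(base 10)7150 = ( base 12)417a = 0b1101111101110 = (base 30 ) 7sa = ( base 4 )1233232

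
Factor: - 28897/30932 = - 2^( - 2 )*19^ ( - 1 ) * 71^1 = - 71/76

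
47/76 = 47/76 =0.62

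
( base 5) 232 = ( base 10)67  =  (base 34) 1X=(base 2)1000011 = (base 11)61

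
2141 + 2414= 4555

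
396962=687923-290961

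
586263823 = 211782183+374481640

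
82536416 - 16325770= 66210646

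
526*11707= 6157882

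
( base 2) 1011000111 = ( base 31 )mt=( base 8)1307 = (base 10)711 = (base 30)nl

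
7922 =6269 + 1653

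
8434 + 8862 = 17296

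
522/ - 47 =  - 522/47 = - 11.11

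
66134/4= 33067/2 = 16533.50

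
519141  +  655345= 1174486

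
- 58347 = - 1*58347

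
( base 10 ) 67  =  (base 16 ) 43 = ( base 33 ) 21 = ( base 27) 2d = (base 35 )1W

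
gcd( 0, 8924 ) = 8924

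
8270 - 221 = 8049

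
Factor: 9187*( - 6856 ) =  - 2^3*857^1*9187^1  =  - 62986072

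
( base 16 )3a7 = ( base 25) 1ca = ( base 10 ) 935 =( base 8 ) 1647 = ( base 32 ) T7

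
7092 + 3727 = 10819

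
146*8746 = 1276916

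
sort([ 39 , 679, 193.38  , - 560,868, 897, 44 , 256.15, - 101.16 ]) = [ - 560, - 101.16,39,44,193.38, 256.15, 679, 868,897] 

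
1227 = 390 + 837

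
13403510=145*92438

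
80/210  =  8/21 = 0.38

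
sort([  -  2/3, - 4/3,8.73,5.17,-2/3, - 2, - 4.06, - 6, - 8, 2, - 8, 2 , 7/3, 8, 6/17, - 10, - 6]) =[-10, - 8, - 8, - 6, - 6, - 4.06, - 2, -4/3, - 2/3, - 2/3, 6/17, 2,  2,7/3, 5.17, 8, 8.73]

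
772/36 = 193/9  =  21.44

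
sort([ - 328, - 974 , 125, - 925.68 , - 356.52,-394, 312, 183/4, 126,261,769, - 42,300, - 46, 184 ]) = [ - 974, - 925.68, - 394,-356.52 , - 328, - 46, - 42,183/4, 125, 126, 184,261, 300, 312,769 ] 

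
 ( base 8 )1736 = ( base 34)T4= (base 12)6A6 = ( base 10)990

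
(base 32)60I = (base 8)14022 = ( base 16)1812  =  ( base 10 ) 6162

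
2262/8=282+3/4 = 282.75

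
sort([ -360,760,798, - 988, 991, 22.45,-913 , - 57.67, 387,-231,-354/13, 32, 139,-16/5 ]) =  [  -  988,- 913, -360 , - 231, -57.67, - 354/13, - 16/5 , 22.45, 32, 139,387 , 760,798, 991 ]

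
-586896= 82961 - 669857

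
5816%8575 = 5816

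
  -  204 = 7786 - 7990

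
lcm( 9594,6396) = 19188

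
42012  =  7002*6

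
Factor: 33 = 3^1  *11^1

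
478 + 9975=10453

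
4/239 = 4/239  =  0.02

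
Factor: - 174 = -2^1*3^1*29^1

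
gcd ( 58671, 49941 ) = 9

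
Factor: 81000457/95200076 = 2^(- 2 )*23^1*179^( - 1 ) * 349^1*10091^1*132961^(  -  1 )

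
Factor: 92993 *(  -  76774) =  - 7139444582 = -2^1*23^1*1669^1*92993^1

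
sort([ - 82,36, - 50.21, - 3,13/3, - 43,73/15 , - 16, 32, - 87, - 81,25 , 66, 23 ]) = [-87, - 82, - 81 , - 50.21, - 43, - 16, - 3 , 13/3 , 73/15 , 23,25, 32,36, 66 ] 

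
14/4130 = 1/295  =  0.00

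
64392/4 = 16098=16098.00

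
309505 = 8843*35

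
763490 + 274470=1037960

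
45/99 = 5/11  =  0.45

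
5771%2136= 1499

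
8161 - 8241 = -80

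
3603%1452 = 699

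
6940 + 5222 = 12162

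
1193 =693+500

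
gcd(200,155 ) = 5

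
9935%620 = 15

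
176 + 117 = 293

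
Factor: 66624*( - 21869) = - 2^6*3^1*19^1*347^1*1151^1 = -1457000256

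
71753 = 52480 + 19273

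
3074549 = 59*52111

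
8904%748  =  676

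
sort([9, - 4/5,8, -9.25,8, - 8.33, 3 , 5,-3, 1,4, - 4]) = [ - 9.25,-8.33, - 4, - 3, - 4/5, 1, 3,4, 5, 8, 8,9]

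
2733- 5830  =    -  3097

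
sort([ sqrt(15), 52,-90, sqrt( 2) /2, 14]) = [-90, sqrt ( 2)/2, sqrt ( 15 ) , 14, 52]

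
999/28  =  999/28 = 35.68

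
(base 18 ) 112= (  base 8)530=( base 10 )344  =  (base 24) e8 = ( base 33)AE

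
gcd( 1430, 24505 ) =65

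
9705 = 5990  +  3715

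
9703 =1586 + 8117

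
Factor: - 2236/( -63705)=2^2*3^ (-1) * 5^( - 1)*13^1*31^(- 1)*43^1*137^( - 1) 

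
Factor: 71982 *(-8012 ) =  -2^3 * 3^3 * 31^1 *43^1*2003^1 = - 576719784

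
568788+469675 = 1038463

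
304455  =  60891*5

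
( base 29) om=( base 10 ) 718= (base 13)433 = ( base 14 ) 394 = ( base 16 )2ce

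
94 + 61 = 155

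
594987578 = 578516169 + 16471409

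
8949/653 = 8949/653  =  13.70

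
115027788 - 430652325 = -315624537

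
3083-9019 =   -  5936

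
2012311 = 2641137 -628826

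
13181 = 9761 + 3420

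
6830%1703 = 18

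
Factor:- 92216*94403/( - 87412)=2^1*13^( - 1)*41^( - 2)*67^1*1409^1*11527^1 = 2176366762/21853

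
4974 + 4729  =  9703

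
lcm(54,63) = 378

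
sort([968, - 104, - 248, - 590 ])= [ - 590, - 248,-104,968 ]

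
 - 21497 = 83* ( - 259)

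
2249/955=2249/955 = 2.35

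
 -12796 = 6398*( - 2 )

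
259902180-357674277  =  -97772097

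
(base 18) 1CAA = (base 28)chq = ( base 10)9910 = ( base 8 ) 23266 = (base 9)14531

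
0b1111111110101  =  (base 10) 8181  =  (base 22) gjj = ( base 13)3954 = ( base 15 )2656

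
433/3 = 144 + 1/3=144.33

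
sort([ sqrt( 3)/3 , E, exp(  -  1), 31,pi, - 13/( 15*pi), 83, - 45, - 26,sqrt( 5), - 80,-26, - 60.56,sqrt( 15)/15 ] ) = [ - 80, - 60.56, - 45, - 26, - 26, - 13/(15*pi),sqrt(15 ) /15,exp(- 1),sqrt( 3)/3,sqrt (5),E,pi, 31,83]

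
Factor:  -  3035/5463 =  - 5/9  =  -3^( - 2)*5^1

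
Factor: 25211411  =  29^1*47^1* 53^1*349^1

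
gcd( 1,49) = 1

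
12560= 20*628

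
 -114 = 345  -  459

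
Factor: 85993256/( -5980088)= - 31^1* 37^(  -  1)*89^( - 1)*137^1*227^( - 1 ) *2531^1 = -10749157/747511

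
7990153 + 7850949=15841102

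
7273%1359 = 478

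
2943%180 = 63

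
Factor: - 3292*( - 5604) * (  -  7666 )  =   - 141425189088= - 2^5*3^1 * 467^1 * 823^1*3833^1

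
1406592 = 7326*192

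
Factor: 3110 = 2^1*5^1*311^1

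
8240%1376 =1360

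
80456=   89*904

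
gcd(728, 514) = 2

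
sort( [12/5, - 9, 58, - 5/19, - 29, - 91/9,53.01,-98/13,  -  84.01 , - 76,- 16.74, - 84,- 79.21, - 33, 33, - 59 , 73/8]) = [ - 84.01, - 84, - 79.21, - 76, - 59,-33, - 29,  -  16.74,  -  91/9, - 9,  -  98/13, - 5/19,  12/5,73/8,33,53.01,58] 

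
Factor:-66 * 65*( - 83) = 2^1*3^1 * 5^1 * 11^1*13^1*83^1 = 356070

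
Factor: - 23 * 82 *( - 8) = 2^4*23^1*41^1= 15088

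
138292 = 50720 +87572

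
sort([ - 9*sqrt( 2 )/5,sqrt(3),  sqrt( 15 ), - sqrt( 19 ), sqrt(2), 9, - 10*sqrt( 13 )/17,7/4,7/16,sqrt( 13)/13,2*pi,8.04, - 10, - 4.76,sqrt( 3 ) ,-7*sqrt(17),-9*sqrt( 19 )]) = [ - 9*sqrt( 19 ), - 7*sqrt( 17 ),- 10 , - 4.76,  -  sqrt(19 ), - 9*sqrt (2)/5, - 10*sqrt(13 ) /17,sqrt( 13) /13, 7/16, sqrt (2), sqrt(3), sqrt( 3),7/4,sqrt( 15),2*pi,8.04 , 9]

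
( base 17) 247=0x28D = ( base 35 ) IN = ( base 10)653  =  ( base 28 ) N9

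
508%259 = 249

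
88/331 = 88/331 = 0.27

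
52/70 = 26/35  =  0.74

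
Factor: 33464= 2^3*47^1 * 89^1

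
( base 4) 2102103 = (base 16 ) 2493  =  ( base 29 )b3p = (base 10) 9363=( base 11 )7042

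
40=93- 53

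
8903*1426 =12695678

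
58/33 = 58/33 = 1.76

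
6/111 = 2/37 = 0.05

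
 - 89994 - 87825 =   -  177819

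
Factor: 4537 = 13^1*349^1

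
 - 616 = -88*7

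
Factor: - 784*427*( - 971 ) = 325059728=2^4 *7^3*61^1*971^1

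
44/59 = 44/59 = 0.75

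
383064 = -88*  ( - 4353) 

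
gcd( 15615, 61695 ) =45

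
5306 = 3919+1387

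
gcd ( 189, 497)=7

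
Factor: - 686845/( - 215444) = 2^( - 2 )*5^1*53861^( - 1 ) * 137369^1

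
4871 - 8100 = -3229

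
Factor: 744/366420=2^1*5^( - 1)*197^ ( - 1) = 2/985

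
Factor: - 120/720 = -1/6 = - 2^( - 1)*3^(-1) 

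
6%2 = 0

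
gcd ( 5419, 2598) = 1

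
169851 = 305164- 135313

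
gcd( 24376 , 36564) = 12188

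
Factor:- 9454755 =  - 3^1 * 5^1 * 47^1*13411^1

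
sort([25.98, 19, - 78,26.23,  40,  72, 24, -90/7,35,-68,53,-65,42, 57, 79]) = [ - 78 , - 68, - 65,  -  90/7, 19,  24,25.98, 26.23,35,40, 42,53,57,72,  79]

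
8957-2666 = 6291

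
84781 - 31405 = 53376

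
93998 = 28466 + 65532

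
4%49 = 4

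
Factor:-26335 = -5^1*23^1 * 229^1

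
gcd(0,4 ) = 4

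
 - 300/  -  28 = 75/7  =  10.71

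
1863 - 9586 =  - 7723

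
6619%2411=1797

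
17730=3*5910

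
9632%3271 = 3090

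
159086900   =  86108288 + 72978612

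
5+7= 12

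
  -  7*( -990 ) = 6930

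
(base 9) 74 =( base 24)2J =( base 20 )37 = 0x43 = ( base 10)67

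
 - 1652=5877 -7529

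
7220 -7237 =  - 17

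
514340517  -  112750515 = 401590002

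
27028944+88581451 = 115610395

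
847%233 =148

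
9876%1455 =1146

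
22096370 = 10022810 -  - 12073560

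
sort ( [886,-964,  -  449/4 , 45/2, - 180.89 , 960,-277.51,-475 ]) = [ - 964, - 475, - 277.51, - 180.89,-449/4, 45/2,  886, 960 ]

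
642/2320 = 321/1160 = 0.28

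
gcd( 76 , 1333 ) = 1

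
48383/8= 48383/8 = 6047.88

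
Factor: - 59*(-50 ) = 2^1*5^2*59^1= 2950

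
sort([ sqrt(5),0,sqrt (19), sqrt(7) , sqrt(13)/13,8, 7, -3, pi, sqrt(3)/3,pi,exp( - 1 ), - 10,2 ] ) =[ - 10, - 3,0,  sqrt(13)/13, exp ( - 1 ),sqrt( 3)/3,2, sqrt(5),sqrt(7), pi, pi, sqrt(19 ),7 , 8 ] 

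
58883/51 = 1154 + 29/51 = 1154.57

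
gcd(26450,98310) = 10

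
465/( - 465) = -1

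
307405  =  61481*5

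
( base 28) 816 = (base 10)6306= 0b1100010100010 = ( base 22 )D0E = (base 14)2426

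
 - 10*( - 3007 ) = 30070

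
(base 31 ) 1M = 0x35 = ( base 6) 125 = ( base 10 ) 53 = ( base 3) 1222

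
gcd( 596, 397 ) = 1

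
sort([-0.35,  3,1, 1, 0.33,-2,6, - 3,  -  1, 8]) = [ - 3 , - 2, - 1 , - 0.35,  0.33, 1,1,  3, 6, 8 ]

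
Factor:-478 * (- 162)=77436 = 2^2*3^4*239^1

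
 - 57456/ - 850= 28728/425 = 67.60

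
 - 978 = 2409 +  - 3387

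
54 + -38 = 16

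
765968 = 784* 977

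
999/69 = 14 + 11/23 = 14.48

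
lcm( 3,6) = 6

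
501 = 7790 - 7289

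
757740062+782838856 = 1540578918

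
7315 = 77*95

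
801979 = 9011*89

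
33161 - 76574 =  - 43413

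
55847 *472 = 26359784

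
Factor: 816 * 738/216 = 2788 = 2^2*17^1*41^1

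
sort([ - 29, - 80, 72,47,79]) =[ - 80,  -  29, 47, 72,79 ]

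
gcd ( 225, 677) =1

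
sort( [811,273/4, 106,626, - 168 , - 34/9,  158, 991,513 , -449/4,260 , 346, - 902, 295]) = [ - 902, - 168 ,-449/4 , - 34/9,273/4, 106, 158 , 260, 295,  346, 513 , 626,  811,991 ] 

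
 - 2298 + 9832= 7534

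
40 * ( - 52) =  - 2080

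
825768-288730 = 537038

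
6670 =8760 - 2090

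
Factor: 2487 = 3^1*829^1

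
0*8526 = 0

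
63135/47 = 1343 +14/47 = 1343.30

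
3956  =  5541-1585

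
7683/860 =7683/860 = 8.93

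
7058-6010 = 1048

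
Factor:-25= -5^2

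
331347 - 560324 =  - 228977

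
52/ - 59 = - 52/59= - 0.88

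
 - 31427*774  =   - 24324498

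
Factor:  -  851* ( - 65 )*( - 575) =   -  31806125 = - 5^3*13^1*23^2*37^1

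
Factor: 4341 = 3^1*1447^1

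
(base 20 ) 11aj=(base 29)A76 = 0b10000110101011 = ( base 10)8619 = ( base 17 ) 1ce0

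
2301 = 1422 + 879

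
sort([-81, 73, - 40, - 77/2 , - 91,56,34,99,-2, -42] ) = [ - 91,  -  81, - 42, - 40, - 77/2,-2,34,56,73, 99]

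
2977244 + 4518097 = 7495341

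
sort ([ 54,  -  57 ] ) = [ - 57,54]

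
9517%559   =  14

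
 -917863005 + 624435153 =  - 293427852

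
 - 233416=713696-947112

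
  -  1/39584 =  - 1 + 39583/39584  =  - 0.00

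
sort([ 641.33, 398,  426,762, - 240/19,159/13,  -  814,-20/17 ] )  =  [ - 814,  -  240/19, - 20/17,159/13,  398,  426, 641.33,762]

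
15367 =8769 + 6598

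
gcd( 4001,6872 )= 1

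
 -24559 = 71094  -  95653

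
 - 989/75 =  - 989/75 = - 13.19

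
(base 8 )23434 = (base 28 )CLG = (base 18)1cg4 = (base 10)10012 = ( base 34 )8mg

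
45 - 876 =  - 831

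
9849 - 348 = 9501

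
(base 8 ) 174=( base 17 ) 75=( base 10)124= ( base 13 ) 97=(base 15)84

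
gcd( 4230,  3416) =2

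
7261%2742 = 1777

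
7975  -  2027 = 5948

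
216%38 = 26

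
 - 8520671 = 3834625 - 12355296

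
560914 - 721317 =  - 160403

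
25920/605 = 5184/121= 42.84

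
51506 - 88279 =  - 36773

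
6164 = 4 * 1541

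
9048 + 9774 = 18822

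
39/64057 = 39/64057 = 0.00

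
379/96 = 379/96 = 3.95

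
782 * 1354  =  1058828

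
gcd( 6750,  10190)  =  10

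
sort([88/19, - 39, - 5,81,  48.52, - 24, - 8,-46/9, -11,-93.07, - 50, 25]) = [ - 93.07, - 50, - 39, - 24 , - 11, - 8 , - 46/9, - 5,88/19,  25,48.52, 81]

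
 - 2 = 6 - 8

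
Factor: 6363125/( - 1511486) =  - 2^ (-1)*5^4*139^ ( - 1) * 5437^( - 1)*10181^1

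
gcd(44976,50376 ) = 24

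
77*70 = 5390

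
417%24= 9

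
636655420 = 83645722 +553009698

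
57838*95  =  5494610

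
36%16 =4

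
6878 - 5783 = 1095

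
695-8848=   -8153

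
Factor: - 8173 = -11^1 * 743^1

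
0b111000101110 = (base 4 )320232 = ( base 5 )104010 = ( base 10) 3630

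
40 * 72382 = 2895280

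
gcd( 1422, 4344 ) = 6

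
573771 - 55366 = 518405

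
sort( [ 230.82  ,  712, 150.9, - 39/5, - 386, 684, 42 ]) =[ - 386, - 39/5,42, 150.9,230.82, 684,  712 ]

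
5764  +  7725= 13489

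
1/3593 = 1/3593 = 0.00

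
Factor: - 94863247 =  - 17^1*23^1*242617^1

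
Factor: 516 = 2^2*3^1 * 43^1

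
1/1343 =1/1343 = 0.00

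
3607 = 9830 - 6223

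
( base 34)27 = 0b1001011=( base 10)75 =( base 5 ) 300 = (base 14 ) 55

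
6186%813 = 495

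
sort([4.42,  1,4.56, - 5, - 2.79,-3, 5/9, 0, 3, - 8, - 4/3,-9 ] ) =[ - 9, - 8 , - 5,-3, - 2.79, - 4/3,0,5/9,  1,3 , 4.42 , 4.56 ] 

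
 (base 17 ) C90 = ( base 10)3621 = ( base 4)320211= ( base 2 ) 111000100101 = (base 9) 4863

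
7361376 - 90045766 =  - 82684390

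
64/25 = 2+ 14/25 = 2.56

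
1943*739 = 1435877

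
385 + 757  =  1142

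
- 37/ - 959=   37/959=   0.04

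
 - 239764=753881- 993645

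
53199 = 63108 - 9909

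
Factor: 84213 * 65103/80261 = 3^4*83^(  -  1)*967^( - 1 ) * 3119^1*21701^1 = 5482518939/80261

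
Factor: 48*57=2^4 * 3^2 * 19^1 = 2736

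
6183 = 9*687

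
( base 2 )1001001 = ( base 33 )27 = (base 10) 73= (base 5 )243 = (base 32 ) 29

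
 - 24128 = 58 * ( - 416 )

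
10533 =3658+6875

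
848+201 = 1049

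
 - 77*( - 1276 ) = 98252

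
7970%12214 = 7970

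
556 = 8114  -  7558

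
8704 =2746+5958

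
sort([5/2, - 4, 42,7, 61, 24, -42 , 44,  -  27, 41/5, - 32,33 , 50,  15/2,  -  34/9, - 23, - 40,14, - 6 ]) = [ - 42,-40, - 32, - 27,  -  23,-6, - 4, - 34/9,5/2, 7  ,  15/2,  41/5, 14, 24, 33, 42,44,50, 61]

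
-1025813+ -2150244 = - 3176057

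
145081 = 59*2459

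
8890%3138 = 2614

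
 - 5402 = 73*( - 74)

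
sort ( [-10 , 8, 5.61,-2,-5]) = [ -10, - 5,- 2, 5.61 , 8 ]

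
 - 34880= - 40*872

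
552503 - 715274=-162771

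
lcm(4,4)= 4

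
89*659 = 58651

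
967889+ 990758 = 1958647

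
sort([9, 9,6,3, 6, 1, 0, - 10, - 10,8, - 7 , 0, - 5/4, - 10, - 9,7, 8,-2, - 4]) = [ - 10, - 10, - 10,-9 , -7, - 4, - 2, - 5/4,0, 0, 1,3, 6, 6,  7,8,8, 9,  9 ] 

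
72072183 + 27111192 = 99183375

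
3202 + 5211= 8413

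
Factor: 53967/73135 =3^1*5^ (-1)*14627^(-1) * 17989^1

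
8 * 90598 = 724784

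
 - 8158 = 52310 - 60468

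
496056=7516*66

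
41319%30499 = 10820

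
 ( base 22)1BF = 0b1011100101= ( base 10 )741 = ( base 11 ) 614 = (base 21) 1E6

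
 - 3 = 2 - 5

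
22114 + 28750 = 50864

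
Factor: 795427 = 795427^1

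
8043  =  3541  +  4502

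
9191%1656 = 911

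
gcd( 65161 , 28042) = 1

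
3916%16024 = 3916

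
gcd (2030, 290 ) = 290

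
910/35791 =130/5113 = 0.03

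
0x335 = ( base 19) 254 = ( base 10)821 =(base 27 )13B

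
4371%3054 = 1317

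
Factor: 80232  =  2^3*3^1*3343^1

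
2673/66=40 + 1/2 =40.50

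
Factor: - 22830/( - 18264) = 2^( - 2)*5^1 = 5/4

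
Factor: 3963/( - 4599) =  - 1321/1533 = -  3^(  -  1)*7^ ( - 1)*73^ ( - 1 )*1321^1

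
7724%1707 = 896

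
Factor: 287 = 7^1*41^1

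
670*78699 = 52728330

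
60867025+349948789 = 410815814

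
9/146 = 9/146= 0.06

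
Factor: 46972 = 2^2*11743^1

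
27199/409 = 66 + 205/409 = 66.50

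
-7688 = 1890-9578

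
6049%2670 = 709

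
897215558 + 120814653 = 1018030211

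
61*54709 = 3337249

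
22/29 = 22/29 = 0.76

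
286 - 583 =-297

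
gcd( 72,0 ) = 72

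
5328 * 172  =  916416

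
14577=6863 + 7714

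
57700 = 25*2308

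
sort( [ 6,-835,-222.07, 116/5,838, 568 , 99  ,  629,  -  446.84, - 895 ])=[- 895, - 835,-446.84, - 222.07, 6,  116/5, 99, 568, 629, 838]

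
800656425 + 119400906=920057331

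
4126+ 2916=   7042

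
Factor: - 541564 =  - 2^2 *135391^1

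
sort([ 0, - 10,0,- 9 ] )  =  [ - 10,-9, 0  ,  0]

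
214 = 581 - 367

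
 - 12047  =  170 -12217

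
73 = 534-461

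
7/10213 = 1/1459  =  0.00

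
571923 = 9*63547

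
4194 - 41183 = -36989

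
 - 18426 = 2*( - 9213)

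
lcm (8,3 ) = 24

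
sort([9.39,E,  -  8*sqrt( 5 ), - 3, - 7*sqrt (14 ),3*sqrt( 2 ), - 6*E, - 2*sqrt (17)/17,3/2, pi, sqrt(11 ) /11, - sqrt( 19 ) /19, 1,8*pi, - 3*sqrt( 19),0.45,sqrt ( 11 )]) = [ - 7*sqrt( 14 ), - 8*sqrt( 5 ),  -  6*E, -3*sqrt ( 19 ) , - 3, - 2*sqrt(17) /17, - sqrt( 19 )/19,sqrt(11) /11,  0.45, 1,3/2,  E, pi,sqrt(11),3 *sqrt( 2 ),9.39, 8*pi ]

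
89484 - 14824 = 74660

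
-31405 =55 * (-571)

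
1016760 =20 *50838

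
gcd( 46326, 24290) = 14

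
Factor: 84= 2^2*3^1  *7^1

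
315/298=1+17/298 =1.06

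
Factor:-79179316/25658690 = - 39589658/12829345  =  - 2^1* 5^(-1) * 71^( - 2)*509^ ( - 1 )*769^1*25741^1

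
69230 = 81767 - 12537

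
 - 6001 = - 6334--333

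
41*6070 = 248870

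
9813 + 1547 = 11360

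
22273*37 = 824101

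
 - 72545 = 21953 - 94498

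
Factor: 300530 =2^1*5^1*41^1*733^1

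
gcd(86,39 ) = 1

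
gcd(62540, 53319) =1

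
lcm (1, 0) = 0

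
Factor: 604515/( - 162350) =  -2^( -1 )* 3^1 * 5^ ( -1)*17^( - 1)*211^1 = - 633/170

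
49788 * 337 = 16778556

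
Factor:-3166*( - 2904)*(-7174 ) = -2^5*3^1  *  11^2*17^1*211^1*1583^1 =- 65958215136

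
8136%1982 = 208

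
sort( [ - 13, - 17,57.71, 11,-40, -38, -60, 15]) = [-60, - 40, - 38, - 17,-13,11,15,57.71 ] 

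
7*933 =6531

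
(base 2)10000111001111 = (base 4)2013033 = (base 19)14ia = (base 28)B13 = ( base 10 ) 8655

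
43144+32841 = 75985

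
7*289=2023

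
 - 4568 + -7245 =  - 11813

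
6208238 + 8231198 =14439436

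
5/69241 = 5/69241 = 0.00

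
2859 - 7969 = -5110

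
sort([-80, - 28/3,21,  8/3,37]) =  [-80,-28/3, 8/3, 21 , 37]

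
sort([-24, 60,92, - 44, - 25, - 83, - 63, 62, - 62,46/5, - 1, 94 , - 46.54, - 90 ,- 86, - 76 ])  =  [ - 90, - 86, -83,- 76, - 63, -62, - 46.54, -44, - 25,  -  24, - 1, 46/5,60, 62,92, 94 ]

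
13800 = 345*40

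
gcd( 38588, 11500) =4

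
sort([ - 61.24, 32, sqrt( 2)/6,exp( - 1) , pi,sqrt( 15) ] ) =[ - 61.24 , sqrt( 2)/6 , exp( - 1 ),pi,sqrt( 15 ), 32]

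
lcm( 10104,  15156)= 30312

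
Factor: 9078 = 2^1 * 3^1*17^1*89^1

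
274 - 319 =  - 45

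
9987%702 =159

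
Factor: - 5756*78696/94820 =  - 2^3*3^2  *5^( - 1)*11^( - 1 ) * 431^ ( - 1 ) *1093^1*1439^1 = -113243544/23705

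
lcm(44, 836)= 836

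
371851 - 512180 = - 140329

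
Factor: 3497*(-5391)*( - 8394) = 158246432838 = 2^1*3^3*13^1*269^1*599^1*1399^1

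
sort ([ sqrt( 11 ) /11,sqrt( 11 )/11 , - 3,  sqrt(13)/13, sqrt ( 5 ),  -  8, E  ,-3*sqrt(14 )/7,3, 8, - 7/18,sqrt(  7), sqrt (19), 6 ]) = [-8, - 3, - 3*sqrt(14 )/7, - 7/18 , sqrt( 13)/13, sqrt(11) /11,sqrt(11)/11, sqrt ( 5 ),  sqrt ( 7), E, 3, sqrt(19 ),  6,  8 ] 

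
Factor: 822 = 2^1* 3^1*137^1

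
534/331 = 534/331= 1.61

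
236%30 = 26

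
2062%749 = 564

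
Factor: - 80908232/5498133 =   -  2^3*3^( - 1)*19^1* 487^1*1093^1*1832711^(  -  1 )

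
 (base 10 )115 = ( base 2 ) 1110011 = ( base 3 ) 11021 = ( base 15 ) 7A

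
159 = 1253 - 1094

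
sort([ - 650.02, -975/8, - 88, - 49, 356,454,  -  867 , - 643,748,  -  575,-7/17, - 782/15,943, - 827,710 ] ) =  [ - 867 , - 827,  -  650.02,  -  643,-575,-975/8, - 88, - 782/15, - 49,  -  7/17, 356,454,  710,748,943 ] 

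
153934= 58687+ 95247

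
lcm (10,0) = 0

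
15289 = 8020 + 7269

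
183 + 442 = 625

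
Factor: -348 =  -2^2* 3^1*29^1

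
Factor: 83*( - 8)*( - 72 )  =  2^6 *3^2*83^1 = 47808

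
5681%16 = 1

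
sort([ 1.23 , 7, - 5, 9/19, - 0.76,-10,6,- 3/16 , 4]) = [ - 10 , - 5,-0.76,-3/16 , 9/19,  1.23 , 4,6 , 7 ]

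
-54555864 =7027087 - 61582951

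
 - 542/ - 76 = 271/38 = 7.13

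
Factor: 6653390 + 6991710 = 13645100 = 2^2*5^2 * 7^1*101^1*193^1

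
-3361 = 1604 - 4965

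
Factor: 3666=2^1*3^1* 13^1*47^1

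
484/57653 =484/57653=0.01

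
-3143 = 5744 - 8887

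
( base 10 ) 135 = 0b10000111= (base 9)160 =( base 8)207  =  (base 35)3U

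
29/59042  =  29/59042 = 0.00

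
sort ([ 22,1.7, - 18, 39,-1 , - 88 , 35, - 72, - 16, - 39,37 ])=[- 88, - 72, - 39, - 18, - 16,  -  1,1.7,22, 35,37, 39]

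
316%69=40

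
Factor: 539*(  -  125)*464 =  - 2^4  *5^3*7^2*11^1*29^1 = -31262000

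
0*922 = 0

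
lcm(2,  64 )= 64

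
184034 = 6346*29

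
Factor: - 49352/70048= - 31/44 = -2^( - 2 )*11^( - 1 )*31^1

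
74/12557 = 74/12557 =0.01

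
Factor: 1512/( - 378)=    - 2^2 = - 4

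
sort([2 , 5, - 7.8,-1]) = [-7.8, - 1, 2,5 ] 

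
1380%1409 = 1380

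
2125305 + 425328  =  2550633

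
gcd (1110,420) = 30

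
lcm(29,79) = 2291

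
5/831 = 5/831 = 0.01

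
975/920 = 195/184= 1.06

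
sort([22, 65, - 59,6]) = [-59,6 , 22 , 65]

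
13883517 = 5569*2493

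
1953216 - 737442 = 1215774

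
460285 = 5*92057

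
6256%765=136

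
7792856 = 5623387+2169469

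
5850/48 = 121 + 7/8 = 121.88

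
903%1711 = 903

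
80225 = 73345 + 6880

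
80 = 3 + 77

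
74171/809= 74171/809 = 91.68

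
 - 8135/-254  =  8135/254 = 32.03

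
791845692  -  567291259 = 224554433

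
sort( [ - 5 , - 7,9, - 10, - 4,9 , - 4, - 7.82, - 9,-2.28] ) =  [ - 10,-9, - 7.82, - 7, - 5,-4 ,  -  4, - 2.28,  9,9 ]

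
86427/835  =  86427/835 = 103.51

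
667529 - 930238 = -262709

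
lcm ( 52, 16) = 208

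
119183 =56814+62369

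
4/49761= 4/49761 =0.00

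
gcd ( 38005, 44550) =55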